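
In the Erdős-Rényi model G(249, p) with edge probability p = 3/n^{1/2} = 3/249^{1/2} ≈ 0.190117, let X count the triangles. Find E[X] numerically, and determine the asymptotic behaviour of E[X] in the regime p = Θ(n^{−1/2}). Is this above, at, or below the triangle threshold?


Number of potential triangles: C(249, 3) = 2542124.
Each occurs with probability p³ ≈ (0.190117)³ ≈ 6.87170874e-03.
By linearity: E[X] = C(249, 3)·p³ ≈ 2542124 · 6.87170874e-03 ≈ 17468.735711.
Since α = 1/2 < 1, p = c/n^{1/2} ≫ 1/n is above the triangle threshold p ~ 1/n. Asymptotically E[X] ~ (c³/6)·n^{3(1−α)} = (3³/6)·n^{1.5} → ∞; triangles are abundant w.h.p.

E[X] ≈ 17468.735711; in regime p = Θ(1/n^{1/2}) E[X] diverges (above the triangle threshold p ~ 1/n).


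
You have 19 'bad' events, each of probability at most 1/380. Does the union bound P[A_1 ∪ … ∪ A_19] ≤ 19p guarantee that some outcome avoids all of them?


Union bound: P[∪_{i=1}^{19} A_i] ≤ Σ_i P[A_i] ≤ 19·p = 19·(1/380) = 1/20.
Numerically: 1/20 ≈ 0.05000.
Is 1/20 < 1? YES.
Since P[∪ A_i] ≤ 1/20 < 1, the complement has P[∩ A_i^c] ≥ 1 − 1/20 = 19/20 > 0, so some outcome avoids every A_i.

19·p = 1/20 ≈ 0.05000; existence CERTIFIED by the union bound.


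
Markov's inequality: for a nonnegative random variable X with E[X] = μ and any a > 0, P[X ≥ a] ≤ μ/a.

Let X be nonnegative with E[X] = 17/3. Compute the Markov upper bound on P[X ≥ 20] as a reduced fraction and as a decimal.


μ = E[X] = 17/3, a = 20.
Markov: P[X ≥ 20] ≤ μ/a = (17/3)/20 = 17/60.
Numerically: ≈ 0.283.
(Since a = 20 > μ = 5.667, the bound 17/60 is < 1 and informative.)

P[X ≥ 20] ≤ 17/60 ≈ 0.283.


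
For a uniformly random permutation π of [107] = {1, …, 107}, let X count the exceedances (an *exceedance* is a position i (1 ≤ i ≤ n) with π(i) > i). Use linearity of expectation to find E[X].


Write X = Σ_{i=1}^{107} X_i, where X_i = 1_{π(i) > i}.
For each fixed i, π(i) is uniform over {1, …, 107} (marginal of a uniform permutation), so P[π(i) > i] = (n − i)/n. Summing: Σ_{i=1}^{107} (n − i)/n = (0 + 1 + … + 106)/107 = 107(107 − 1)/(2·107) = (107 − 1)/2.
Hence E[X] = Σ_{i=1}^{107} (107 − i)/107 = 53 ≈ 53.000.

E[X] = 53 = 53.000.


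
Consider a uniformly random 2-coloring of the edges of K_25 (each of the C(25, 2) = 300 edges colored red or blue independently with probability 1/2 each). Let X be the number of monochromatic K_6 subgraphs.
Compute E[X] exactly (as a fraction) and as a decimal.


Let X = Σ_S X_S over the C(25, 6) = 177100 subsets S of size 6, where X_S = 1 if the K_6 on S is monochromatic.
For a fixed S, the K_6 on S has C(6, 2) = 15 edges. P[all 15 edges red] = (1/2)^15, and likewise for blue, so P[monochromatic] = 2·(1/2)^15 = 2^{1 − 15} = 1/16384.
By linearity of expectation: E[X] = C(25, 6) · 2^{1 − 15} = 177100 · 1/16384 = 44275/4096.
Numerically: E[X] ≈ 10.809326.

E[X] = C(25,6)·2^(1−C(6,2)) = 44275/4096 ≈ 10.809326.


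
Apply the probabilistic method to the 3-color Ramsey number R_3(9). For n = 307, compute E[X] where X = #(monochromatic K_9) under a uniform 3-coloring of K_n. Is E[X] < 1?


E[X] = C(307, 9) · 3^{1 − 36} = 59303278327292350 · 3^{−35} = 59303278327292350/50031545098999707.
As a reduced fraction: E[X] = 59303278327292350/50031545098999707 ≈ 1.185.
Is E[X] < 1? NO.
Since E[X] ≥ 1, the first-moment bound is inconclusive at n = 307; it does NOT by itself certify R_3(9) > 307.

E[X] = 59303278327292350/50031545098999707 ≈ 1.185; E[X] ≥ 1; first-moment method inconclusive here.


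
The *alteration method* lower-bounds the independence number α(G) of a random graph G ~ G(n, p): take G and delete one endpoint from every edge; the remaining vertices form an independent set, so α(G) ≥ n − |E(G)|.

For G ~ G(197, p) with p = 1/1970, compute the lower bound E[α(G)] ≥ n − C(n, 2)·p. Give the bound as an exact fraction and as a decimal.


E[|E(G)|] = C(197, 2)·p = 19306 · (1/1970) = 49/5.
E[α(G)] ≥ n − E[|E(G)|] = 197 − 49/5 = 936/5.
Numerically: ≈ 187.20000.
(This is only a lower bound; the true E[α(G)] may be larger.)

E[α(G)] ≥ 936/5 ≈ 187.20000.


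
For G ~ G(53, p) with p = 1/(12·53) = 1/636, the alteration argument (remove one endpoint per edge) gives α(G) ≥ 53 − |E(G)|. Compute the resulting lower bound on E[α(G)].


E[|E(G)|] = C(53, 2)·p = 1378 · (1/636) = 13/6.
E[α(G)] ≥ n − E[|E(G)|] = 53 − 13/6 = 305/6.
Numerically: ≈ 50.833.
(This is only a lower bound; the true E[α(G)] may be larger.)

E[α(G)] ≥ 305/6 ≈ 50.833.


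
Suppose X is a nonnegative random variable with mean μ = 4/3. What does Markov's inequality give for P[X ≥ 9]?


μ = E[X] = 4/3, a = 9.
Markov: P[X ≥ 9] ≤ μ/a = (4/3)/9 = 4/27.
Numerically: ≈ 0.148148.
(Since a = 9 > μ = 1.333333, the bound 4/27 is < 1 and informative.)

P[X ≥ 9] ≤ 4/27 ≈ 0.148148.


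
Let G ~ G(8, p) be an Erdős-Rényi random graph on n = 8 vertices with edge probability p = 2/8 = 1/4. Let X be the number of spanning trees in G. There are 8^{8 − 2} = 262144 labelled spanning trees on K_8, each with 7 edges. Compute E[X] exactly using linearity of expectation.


K_8 has 8^{8 − 2} = 262144 labelled spanning trees.
For each such spanning tree H, let X_H = 1 if all 7 edges of H are present in G. Then P[X_H = 1] = p^{7} = (1/4)^{7} = 1/16384.
Summing the indicators: E[X] = Σ_H E[X_H] = 262144 · p^{7} = 262144 · 1/16384 = 16.
Numerically: E[X] ≈ 16.

E[X] = 262144 · (1/4)^{7} = 16 ≈ 16.


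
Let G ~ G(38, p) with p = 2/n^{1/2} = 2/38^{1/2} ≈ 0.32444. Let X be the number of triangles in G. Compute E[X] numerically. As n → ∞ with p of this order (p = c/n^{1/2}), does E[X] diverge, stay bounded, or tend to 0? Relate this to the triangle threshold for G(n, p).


Number of potential triangles: C(38, 3) = 8436.
Each occurs with probability p³ ≈ (0.32444)³ ≈ 3.4151878e-02.
By linearity: E[X] = C(38, 3)·p³ ≈ 8436 · 3.4151878e-02 ≈ 288.10524.
Since α = 1/2 < 1, p = c/n^{1/2} ≫ 1/n is above the triangle threshold p ~ 1/n. Asymptotically E[X] ~ (c³/6)·n^{3(1−α)} = (2³/6)·n^{1.5} → ∞; triangles are abundant w.h.p.

E[X] ≈ 288.10524; in regime p = Θ(1/n^{1/2}) E[X] diverges (above the triangle threshold p ~ 1/n).


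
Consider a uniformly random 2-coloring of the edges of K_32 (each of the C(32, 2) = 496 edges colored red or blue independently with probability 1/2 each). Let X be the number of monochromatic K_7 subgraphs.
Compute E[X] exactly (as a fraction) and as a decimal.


Let X = Σ_S X_S over the C(32, 7) = 3365856 subsets S of size 7, where X_S = 1 if the K_7 on S is monochromatic.
For a fixed S, the K_7 on S has C(7, 2) = 21 edges. P[all 21 edges red] = (1/2)^21, and likewise for blue, so P[monochromatic] = 2·(1/2)^21 = 2^{1 − 21} = 1/1048576.
By linearity of expectation: E[X] = C(32, 7) · 2^{1 − 21} = 3365856 · 1/1048576 = 105183/32768.
Numerically: E[X] ≈ 3.20993.

E[X] = C(32,7)·2^(1−C(7,2)) = 105183/32768 ≈ 3.20993.


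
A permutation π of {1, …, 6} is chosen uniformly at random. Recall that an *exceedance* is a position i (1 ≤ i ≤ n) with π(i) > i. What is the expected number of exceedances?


Write X = Σ_{i=1}^{6} X_i, where X_i = 1_{π(i) > i}.
For each fixed i, π(i) is uniform over {1, …, 6} (marginal of a uniform permutation), so P[π(i) > i] = (n − i)/n. Summing: Σ_{i=1}^{6} (n − i)/n = (0 + 1 + … + 5)/6 = 6(6 − 1)/(2·6) = (6 − 1)/2.
Hence E[X] = Σ_{i=1}^{6} (6 − i)/6 = 5/2 ≈ 2.50000.

E[X] = 5/2 = 2.50000.


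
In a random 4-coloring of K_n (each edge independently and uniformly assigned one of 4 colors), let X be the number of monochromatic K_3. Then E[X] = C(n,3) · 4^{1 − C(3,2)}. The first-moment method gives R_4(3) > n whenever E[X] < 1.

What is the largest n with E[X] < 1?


We need C(n, 3) · 4^{1 − 3} < 1, i.e. C(n, 3) < 4^{3 − 1} = 16.
Check values of n near the boundary:
  n = 3: C(3, 3) = 1; 1 < 16? YES
  n = 4: C(4, 3) = 4; 4 < 16? YES
  n = 5: C(5, 3) = 10; 10 < 16? YES
  n = 6: C(6, 3) = 20; 20 < 16? NO
  n = 7: C(7, 3) = 35; 35 < 16? NO
  n = 8: C(8, 3) = 56; 56 < 16? NO
The largest n with C(n, 3) < 16 is n = 5 (where E[X] = 5/8 ≈ 0.6250). Hence R_4(3) > 5, i.e. R_4(3) ≥ 6.

Largest n = 5; hence R_4(3) > 5.


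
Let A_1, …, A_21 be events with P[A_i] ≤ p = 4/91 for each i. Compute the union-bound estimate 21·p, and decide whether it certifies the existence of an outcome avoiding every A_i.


Union bound: P[∪_{i=1}^{21} A_i] ≤ Σ_i P[A_i] ≤ 21·p = 21·(4/91) = 12/13.
Numerically: 12/13 ≈ 0.92308.
Is 12/13 < 1? YES.
Since P[∪ A_i] ≤ 12/13 < 1, the complement has P[∩ A_i^c] ≥ 1 − 12/13 = 1/13 > 0, so some outcome avoids every A_i.

21·p = 12/13 ≈ 0.92308; existence CERTIFIED by the union bound.


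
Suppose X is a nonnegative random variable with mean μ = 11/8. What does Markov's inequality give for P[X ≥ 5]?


μ = E[X] = 11/8, a = 5.
Markov: P[X ≥ 5] ≤ μ/a = (11/8)/5 = 11/40.
Numerically: ≈ 0.2750.
(Since a = 5 > μ = 1.3750, the bound 11/40 is < 1 and informative.)

P[X ≥ 5] ≤ 11/40 ≈ 0.2750.


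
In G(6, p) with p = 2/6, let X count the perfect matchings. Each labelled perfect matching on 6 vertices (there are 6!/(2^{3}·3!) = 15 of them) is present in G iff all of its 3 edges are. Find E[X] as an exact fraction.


K_6 has 6!/(2^{3}·3!) = 15 labelled perfect matchings.
For each such perfect matching H, let X_H = 1 if all 3 edges of H are present in G. Then P[X_H = 1] = p^{3} = (1/3)^{3} = 1/27.
Summing the indicators: E[X] = Σ_H E[X_H] = 15 · p^{3} = 15 · 1/27 = 5/9.
Numerically: E[X] ≈ 0.5556.

E[X] = 15 · (1/3)^{3} = 5/9 ≈ 0.5556.


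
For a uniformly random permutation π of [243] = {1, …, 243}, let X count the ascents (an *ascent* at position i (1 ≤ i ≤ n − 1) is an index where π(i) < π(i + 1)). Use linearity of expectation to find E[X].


Write X = Σ X_I over i = 1, …, 242, with X_I the indicator of one ascent.
There are 242 indicators.
For each fixed i, the pair (π(i), π(i+1)) is a uniformly random ordered pair of distinct values from {1, …, 243}; by symmetry P[π(i) < π(i+1)] = 1/2.
By linearity: E[X] = 242 · (1/2) = (243 − 1) · (1/2) = 121 ≈ 121.0000.

E[X] = 121 = 121.0000.


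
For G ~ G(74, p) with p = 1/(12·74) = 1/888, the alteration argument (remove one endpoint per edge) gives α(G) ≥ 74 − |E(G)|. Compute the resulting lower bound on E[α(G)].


E[|E(G)|] = C(74, 2)·p = 2701 · (1/888) = 73/24.
E[α(G)] ≥ n − E[|E(G)|] = 74 − 73/24 = 1703/24.
Numerically: ≈ 70.958.
(This is only a lower bound; the true E[α(G)] may be larger.)

E[α(G)] ≥ 1703/24 ≈ 70.958.


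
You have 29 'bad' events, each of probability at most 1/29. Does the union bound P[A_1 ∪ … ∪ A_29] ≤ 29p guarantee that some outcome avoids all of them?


Union bound: P[∪_{i=1}^{29} A_i] ≤ Σ_i P[A_i] ≤ 29·p = 29·(1/29) = 1.
Numerically: 1 ≈ 1.0000000.
Is 1 < 1? NO.
Since the bound 1 is ≥ 1, the union bound is uninformative here; it does NOT by itself certify existence.

29·p = 1 ≈ 1.0000000; existence NOT certified by the union bound.


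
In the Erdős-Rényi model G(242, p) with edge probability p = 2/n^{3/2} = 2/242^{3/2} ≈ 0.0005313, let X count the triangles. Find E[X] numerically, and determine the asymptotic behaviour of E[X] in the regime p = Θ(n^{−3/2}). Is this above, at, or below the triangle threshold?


Number of potential triangles: C(242, 3) = 2332880.
Each occurs with probability p³ ≈ (0.0005313)³ ≈ 1.499412e-10.
By linearity: E[X] = C(242, 3)·p³ ≈ 2332880 · 1.499412e-10 ≈ 0.0003.
Since α = 3/2 > 1, p = c/n^{3/2} = o(1/n) is below the triangle threshold p ~ 1/n. Asymptotically E[X] ~ (c³/6)·n^{3(1−α)} = (2³/6)·n^{-1.5} → 0, so by Markov's inequality G has no triangles w.h.p.

E[X] ≈ 0.0003; in regime p = Θ(1/n^{3/2}) E[X] tends to 0 (below the triangle threshold p ~ 1/n).


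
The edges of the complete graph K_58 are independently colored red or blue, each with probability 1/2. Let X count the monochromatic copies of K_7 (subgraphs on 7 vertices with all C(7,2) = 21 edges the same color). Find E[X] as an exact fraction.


Let X = Σ_S X_S over the C(58, 7) = 300674088 subsets S of size 7, where X_S = 1 if the K_7 on S is monochromatic.
For a fixed S, the K_7 on S has C(7, 2) = 21 edges. P[all 21 edges red] = (1/2)^21, and likewise for blue, so P[monochromatic] = 2·(1/2)^21 = 2^{1 − 21} = 1/1048576.
Summing: E[X] = C(58, 7) · 2^{1 − 21} = 300674088 · 1/1048576 = 37584261/131072.
Numerically: E[X] ≈ 286.7452.

E[X] = C(58,7)·2^(1−C(7,2)) = 37584261/131072 ≈ 286.7452.


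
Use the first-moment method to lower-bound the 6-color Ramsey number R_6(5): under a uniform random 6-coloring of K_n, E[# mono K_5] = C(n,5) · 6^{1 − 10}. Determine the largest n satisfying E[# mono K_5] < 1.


We need C(n, 5) · 6^{1 − 10} < 1, i.e. C(n, 5) < 6^{10 − 1} = 10077696.
Check values of n near the boundary:
  n = 64: C(64, 5) = 7624512; 7624512 < 10077696? YES
  n = 65: C(65, 5) = 8259888; 8259888 < 10077696? YES
  n = 66: C(66, 5) = 8936928; 8936928 < 10077696? YES
  n = 67: C(67, 5) = 9657648; 9657648 < 10077696? YES
  n = 68: C(68, 5) = 10424128; 10424128 < 10077696? NO
The largest n with C(n, 5) < 10077696 is n = 67 (where E[X] = 67067/69984 ≈ 0.95832). Hence R_6(5) > 67, i.e. R_6(5) ≥ 68.

Largest n = 67; hence R_6(5) > 67.


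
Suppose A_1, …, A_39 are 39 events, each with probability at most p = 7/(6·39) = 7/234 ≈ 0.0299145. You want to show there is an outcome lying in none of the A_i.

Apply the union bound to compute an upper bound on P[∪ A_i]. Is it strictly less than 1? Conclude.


Union bound: P[∪_{i=1}^{39} A_i] ≤ Σ_i P[A_i] ≤ 39·p = 39·(7/234) = 7/6.
Numerically: 7/6 ≈ 1.1666667.
Is 7/6 < 1? NO.
Since the bound 7/6 is ≥ 1, the union bound is uninformative here; it does NOT by itself certify existence.

39·p = 7/6 ≈ 1.1666667; existence NOT certified by the union bound.


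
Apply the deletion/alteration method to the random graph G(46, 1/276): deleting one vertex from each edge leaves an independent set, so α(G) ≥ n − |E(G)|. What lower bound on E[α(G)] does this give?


E[|E(G)|] = C(46, 2)·p = 1035 · (1/276) = 15/4.
E[α(G)] ≥ n − E[|E(G)|] = 46 − 15/4 = 169/4.
Numerically: ≈ 42.250.
(This is only a lower bound; the true E[α(G)] may be larger.)

E[α(G)] ≥ 169/4 ≈ 42.250.


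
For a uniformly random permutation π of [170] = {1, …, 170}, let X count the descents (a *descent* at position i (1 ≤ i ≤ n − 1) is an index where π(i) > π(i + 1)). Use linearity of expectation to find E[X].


Write X = Σ X_I over i = 1, …, 169, with X_I the indicator of one descent.
There are 169 indicators.
For each fixed i, the pair (π(i), π(i+1)) is a uniformly random ordered pair of distinct values from {1, …, 170}; by symmetry P[π(i) > π(i+1)] = 1/2.
By linearity: E[X] = 169 · (1/2) = (170 − 1) · (1/2) = 169/2 ≈ 84.500.

E[X] = 169/2 = 84.500.


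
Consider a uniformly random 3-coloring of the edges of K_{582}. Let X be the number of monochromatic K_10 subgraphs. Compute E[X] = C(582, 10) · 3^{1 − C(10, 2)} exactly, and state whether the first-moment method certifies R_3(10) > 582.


E[X] = C(582, 10) · 3^{1 − 45} = 1136849919863842617720 · 3^{−44} = 1136849919863842617720/984770902183611232881.
As a reduced fraction: E[X] = 378949973287947539240/328256967394537077627 ≈ 1.154431.
Is E[X] < 1? NO.
Since E[X] ≥ 1, the first-moment bound is inconclusive at n = 582; it does NOT by itself certify R_3(10) > 582.

E[X] = 378949973287947539240/328256967394537077627 ≈ 1.154431; E[X] ≥ 1; first-moment method inconclusive here.


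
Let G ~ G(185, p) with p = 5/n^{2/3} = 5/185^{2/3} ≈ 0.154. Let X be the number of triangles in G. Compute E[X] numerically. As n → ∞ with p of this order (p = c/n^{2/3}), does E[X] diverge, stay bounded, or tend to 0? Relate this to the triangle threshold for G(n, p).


Number of potential triangles: C(185, 3) = 1038220.
Each occurs with probability p³ ≈ (0.154)³ ≈ 3.65230e-03.
By linearity: E[X] = C(185, 3)·p³ ≈ 1038220 · 3.65230e-03 ≈ 3791.892.
Since α = 2/3 < 1, p = c/n^{2/3} ≫ 1/n is above the triangle threshold p ~ 1/n. Asymptotically E[X] ~ (c³/6)·n^{3(1−α)} = (5³/6)·n^{1} → ∞; triangles are abundant w.h.p.

E[X] ≈ 3791.892; in regime p = Θ(1/n^{2/3}) E[X] diverges (above the triangle threshold p ~ 1/n).


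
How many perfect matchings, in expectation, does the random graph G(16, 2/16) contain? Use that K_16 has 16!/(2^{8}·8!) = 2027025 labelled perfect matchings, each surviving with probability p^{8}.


K_16 has 16!/(2^{8}·8!) = 2027025 labelled perfect matchings.
For each such perfect matching H, let X_H = 1 if all 8 edges of H are present in G. Then P[X_H = 1] = p^{8} = (1/8)^{8} = 1/16777216.
By linearity of expectation: E[X] = Σ_H E[X_H] = 2027025 · p^{8} = 2027025 · 1/16777216 = 2027025/16777216.
Numerically: E[X] ≈ 0.121.

E[X] = 2027025 · (1/8)^{8} = 2027025/16777216 ≈ 0.121.


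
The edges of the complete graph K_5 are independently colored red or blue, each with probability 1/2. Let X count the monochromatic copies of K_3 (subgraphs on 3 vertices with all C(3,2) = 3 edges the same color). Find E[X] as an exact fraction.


Let X = Σ_S X_S over the C(5, 3) = 10 subsets S of size 3, where X_S = 1 if the K_3 on S is monochromatic.
For a fixed S, the K_3 on S has C(3, 2) = 3 edges. P[all 3 edges red] = (1/2)^3, and likewise for blue, so P[monochromatic] = 2·(1/2)^3 = 2^{1 − 3} = 1/4.
By linearity: E[X] = C(5, 3) · 2^{1 − 3} = 10 · 1/4 = 5/2.
Numerically: E[X] ≈ 2.500000.

E[X] = C(5,3)·2^(1−C(3,2)) = 5/2 ≈ 2.500000.


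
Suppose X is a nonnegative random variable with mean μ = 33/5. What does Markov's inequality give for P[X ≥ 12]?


μ = E[X] = 33/5, a = 12.
Markov: P[X ≥ 12] ≤ μ/a = (33/5)/12 = 11/20.
Numerically: ≈ 0.5500.
(Since a = 12 > μ = 6.6000, the bound 11/20 is < 1 and informative.)

P[X ≥ 12] ≤ 11/20 ≈ 0.5500.


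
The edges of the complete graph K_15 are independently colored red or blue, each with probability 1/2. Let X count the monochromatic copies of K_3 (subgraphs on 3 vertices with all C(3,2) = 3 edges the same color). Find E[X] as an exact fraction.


Let X = Σ_S X_S over the C(15, 3) = 455 subsets S of size 3, where X_S = 1 if the K_3 on S is monochromatic.
For a fixed S, the K_3 on S has C(3, 2) = 3 edges. P[all 3 edges red] = (1/2)^3, and likewise for blue, so P[monochromatic] = 2·(1/2)^3 = 2^{1 − 3} = 1/4.
By linearity: E[X] = C(15, 3) · 2^{1 − 3} = 455 · 1/4 = 455/4.
Numerically: E[X] ≈ 113.75000.

E[X] = C(15,3)·2^(1−C(3,2)) = 455/4 ≈ 113.75000.


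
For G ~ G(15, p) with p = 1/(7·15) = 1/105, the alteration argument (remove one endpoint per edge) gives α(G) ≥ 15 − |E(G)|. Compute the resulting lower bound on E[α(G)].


E[|E(G)|] = C(15, 2)·p = 105 · (1/105) = 1.
E[α(G)] ≥ n − E[|E(G)|] = 15 − 1 = 14.
Numerically: ≈ 14.00000.
(This is only a lower bound; the true E[α(G)] may be larger.)

E[α(G)] ≥ 14 ≈ 14.00000.


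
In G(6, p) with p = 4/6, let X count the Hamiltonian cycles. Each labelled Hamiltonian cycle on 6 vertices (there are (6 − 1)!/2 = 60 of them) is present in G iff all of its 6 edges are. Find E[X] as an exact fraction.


K_6 has (6 − 1)!/2 = 60 labelled Hamiltonian cycles.
For each such Hamiltonian cycle H, let X_H = 1 if all 6 edges of H are present in G. Then P[X_H = 1] = p^{6} = (2/3)^{6} = 64/729.
By linearity: E[X] = Σ_H E[X_H] = 60 · p^{6} = 60 · 64/729 = 1280/243.
Numerically: E[X] ≈ 5.27.

E[X] = 60 · (2/3)^{6} = 1280/243 ≈ 5.27.


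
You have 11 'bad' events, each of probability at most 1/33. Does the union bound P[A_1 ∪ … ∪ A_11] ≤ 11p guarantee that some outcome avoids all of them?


Union bound: P[∪_{i=1}^{11} A_i] ≤ Σ_i P[A_i] ≤ 11·p = 11·(1/33) = 1/3.
Numerically: 1/3 ≈ 0.33333.
Is 1/3 < 1? YES.
Since P[∪ A_i] ≤ 1/3 < 1, the complement has P[∩ A_i^c] ≥ 1 − 1/3 = 2/3 > 0, so some outcome avoids every A_i.

11·p = 1/3 ≈ 0.33333; existence CERTIFIED by the union bound.


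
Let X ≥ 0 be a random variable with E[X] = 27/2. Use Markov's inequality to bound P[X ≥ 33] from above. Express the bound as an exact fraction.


μ = E[X] = 27/2, a = 33.
Markov: P[X ≥ 33] ≤ μ/a = (27/2)/33 = 9/22.
Numerically: ≈ 0.40909.
(Since a = 33 > μ = 13.50000, the bound 9/22 is < 1 and informative.)

P[X ≥ 33] ≤ 9/22 ≈ 0.40909.


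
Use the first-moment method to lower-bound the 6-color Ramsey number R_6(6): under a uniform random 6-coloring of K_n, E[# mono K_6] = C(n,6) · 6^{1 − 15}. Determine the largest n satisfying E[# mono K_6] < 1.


We need C(n, 6) · 6^{1 − 15} < 1, i.e. C(n, 6) < 6^{15 − 1} = 78364164096.
Check values of n near the boundary:
  n = 196: C(196, 6) = 72887293024; 72887293024 < 78364164096? YES
  n = 197: C(197, 6) = 75176946208; 75176946208 < 78364164096? YES
  n = 198: C(198, 6) = 77526225777; 77526225777 < 78364164096? YES
  n = 199: C(199, 6) = 79936367511; 79936367511 < 78364164096? NO
  n = 200: C(200, 6) = 82408626300; 82408626300 < 78364164096? NO
  n = 201: C(201, 6) = 84944276340; 84944276340 < 78364164096? NO
The largest n with C(n, 6) < 78364164096 is n = 198 (where E[X] = 25842075259/26121388032 ≈ 0.989307). Hence R_6(6) > 198, i.e. R_6(6) ≥ 199.

Largest n = 198; hence R_6(6) > 198.


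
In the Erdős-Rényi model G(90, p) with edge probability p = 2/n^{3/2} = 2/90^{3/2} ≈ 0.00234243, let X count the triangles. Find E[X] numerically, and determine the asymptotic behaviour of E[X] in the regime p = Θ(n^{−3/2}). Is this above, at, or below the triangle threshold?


Number of potential triangles: C(90, 3) = 117480.
Each occurs with probability p³ ≈ (0.00234243)³ ≈ 1.28528280e-08.
By linearity: E[X] = C(90, 3)·p³ ≈ 117480 · 1.28528280e-08 ≈ 0.001510.
Since α = 3/2 > 1, p = c/n^{3/2} = o(1/n) is below the triangle threshold p ~ 1/n. Asymptotically E[X] ~ (c³/6)·n^{3(1−α)} = (2³/6)·n^{-1.5} → 0, so by Markov's inequality G has no triangles w.h.p.

E[X] ≈ 0.001510; in regime p = Θ(1/n^{3/2}) E[X] tends to 0 (below the triangle threshold p ~ 1/n).


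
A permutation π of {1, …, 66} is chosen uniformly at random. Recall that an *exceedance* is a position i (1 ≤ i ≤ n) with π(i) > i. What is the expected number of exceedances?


Write X = Σ_{i=1}^{66} X_i, where X_i = 1_{π(i) > i}.
For each fixed i, π(i) is uniform over {1, …, 66} (marginal of a uniform permutation), so P[π(i) > i] = (n − i)/n. Summing: Σ_{i=1}^{66} (n − i)/n = (0 + 1 + … + 65)/66 = 66(66 − 1)/(2·66) = (66 − 1)/2.
Hence E[X] = Σ_{i=1}^{66} (66 − i)/66 = 65/2 ≈ 32.500.

E[X] = 65/2 = 32.500.


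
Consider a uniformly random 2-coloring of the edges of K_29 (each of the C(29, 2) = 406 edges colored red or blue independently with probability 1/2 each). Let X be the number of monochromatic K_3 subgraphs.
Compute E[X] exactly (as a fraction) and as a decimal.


Let X = Σ_S X_S over the C(29, 3) = 3654 subsets S of size 3, where X_S = 1 if the K_3 on S is monochromatic.
For a fixed S, the K_3 on S has C(3, 2) = 3 edges. P[all 3 edges red] = (1/2)^3, and likewise for blue, so P[monochromatic] = 2·(1/2)^3 = 2^{1 − 3} = 1/4.
Summing: E[X] = C(29, 3) · 2^{1 − 3} = 3654 · 1/4 = 1827/2.
Numerically: E[X] ≈ 913.50000.

E[X] = C(29,3)·2^(1−C(3,2)) = 1827/2 ≈ 913.50000.


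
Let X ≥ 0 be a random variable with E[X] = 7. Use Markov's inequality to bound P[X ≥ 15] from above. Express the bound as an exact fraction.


μ = E[X] = 7, a = 15.
Markov: P[X ≥ 15] ≤ μ/a = (7)/15 = 7/15.
Numerically: ≈ 0.4667.
(Since a = 15 > μ = 7.0000, the bound 7/15 is < 1 and informative.)

P[X ≥ 15] ≤ 7/15 ≈ 0.4667.


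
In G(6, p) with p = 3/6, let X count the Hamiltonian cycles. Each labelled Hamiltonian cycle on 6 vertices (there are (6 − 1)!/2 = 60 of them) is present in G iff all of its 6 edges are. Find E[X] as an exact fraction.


K_6 has (6 − 1)!/2 = 60 labelled Hamiltonian cycles.
For each such Hamiltonian cycle H, let X_H = 1 if all 6 edges of H are present in G. Then P[X_H = 1] = p^{6} = (1/2)^{6} = 1/64.
Summing the indicators: E[X] = Σ_H E[X_H] = 60 · p^{6} = 60 · 1/64 = 15/16.
Numerically: E[X] ≈ 0.9375.

E[X] = 60 · (1/2)^{6} = 15/16 ≈ 0.9375.


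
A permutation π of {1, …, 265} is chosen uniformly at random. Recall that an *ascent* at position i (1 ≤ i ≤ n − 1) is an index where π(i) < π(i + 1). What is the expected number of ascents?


Write X = Σ X_I over i = 1, …, 264, with X_I the indicator of one ascent.
There are 264 indicators.
For each fixed i, the pair (π(i), π(i+1)) is a uniformly random ordered pair of distinct values from {1, …, 265}; by symmetry P[π(i) < π(i+1)] = 1/2.
By linearity: E[X] = 264 · (1/2) = (265 − 1) · (1/2) = 132 ≈ 132.000.

E[X] = 132 = 132.000.


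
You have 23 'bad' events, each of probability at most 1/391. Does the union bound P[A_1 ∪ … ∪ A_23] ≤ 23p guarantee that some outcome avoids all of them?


Union bound: P[∪_{i=1}^{23} A_i] ≤ Σ_i P[A_i] ≤ 23·p = 23·(1/391) = 1/17.
Numerically: 1/17 ≈ 0.05882.
Is 1/17 < 1? YES.
Since P[∪ A_i] ≤ 1/17 < 1, the complement has P[∩ A_i^c] ≥ 1 − 1/17 = 16/17 > 0, so some outcome avoids every A_i.

23·p = 1/17 ≈ 0.05882; existence CERTIFIED by the union bound.


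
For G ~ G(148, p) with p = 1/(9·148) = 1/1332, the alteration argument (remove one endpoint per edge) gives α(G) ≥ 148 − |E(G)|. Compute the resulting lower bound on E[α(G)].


E[|E(G)|] = C(148, 2)·p = 10878 · (1/1332) = 49/6.
E[α(G)] ≥ n − E[|E(G)|] = 148 − 49/6 = 839/6.
Numerically: ≈ 139.833.
(This is only a lower bound; the true E[α(G)] may be larger.)

E[α(G)] ≥ 839/6 ≈ 139.833.


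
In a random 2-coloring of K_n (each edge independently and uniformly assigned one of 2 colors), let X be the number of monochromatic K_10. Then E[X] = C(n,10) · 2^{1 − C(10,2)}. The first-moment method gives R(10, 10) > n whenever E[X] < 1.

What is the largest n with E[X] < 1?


We need C(n, 10) · 2^{1 − 45} < 1, i.e. C(n, 10) < 2^{45 − 1} = 17592186044416.
Check values of n near the boundary:
  n = 96: C(96, 10) = 11279926456656; 11279926456656 < 17592186044416? YES
  n = 97: C(97, 10) = 12576469727536; 12576469727536 < 17592186044416? YES
  n = 98: C(98, 10) = 14005614014756; 14005614014756 < 17592186044416? YES
  n = 99: C(99, 10) = 15579278510796; 15579278510796 < 17592186044416? YES
  n = 100: C(100, 10) = 17310309456440; 17310309456440 < 17592186044416? YES
  n = 101: C(101, 10) = 19212541264840; 19212541264840 < 17592186044416? NO
  n = 102: C(102, 10) = 21300860967540; 21300860967540 < 17592186044416? NO
The largest n with C(n, 10) < 17592186044416 is n = 100 (where E[X] = 2163788682055/2199023255552 ≈ 0.9840). Hence R(10, 10) > 100, i.e. R(10, 10) ≥ 101.

Largest n = 100; hence R(10, 10) > 100.


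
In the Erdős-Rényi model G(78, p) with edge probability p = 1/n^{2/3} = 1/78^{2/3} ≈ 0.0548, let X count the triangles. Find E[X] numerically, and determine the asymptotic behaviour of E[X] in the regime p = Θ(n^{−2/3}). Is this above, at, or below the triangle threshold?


Number of potential triangles: C(78, 3) = 76076.
Each occurs with probability p³ ≈ (0.0548)³ ≈ 1.64366e-04.
By linearity: E[X] = C(78, 3)·p³ ≈ 76076 · 1.64366e-04 ≈ 12.504.
Since α = 2/3 < 1, p = c/n^{2/3} ≫ 1/n is above the triangle threshold p ~ 1/n. Asymptotically E[X] ~ (c³/6)·n^{3(1−α)} = (1³/6)·n^{1} → ∞; triangles are abundant w.h.p.

E[X] ≈ 12.504; in regime p = Θ(1/n^{2/3}) E[X] diverges (above the triangle threshold p ~ 1/n).


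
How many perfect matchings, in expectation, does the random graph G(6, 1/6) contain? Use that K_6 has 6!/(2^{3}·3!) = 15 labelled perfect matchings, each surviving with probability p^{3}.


K_6 has 6!/(2^{3}·3!) = 15 labelled perfect matchings.
For each such perfect matching H, let X_H = 1 if all 3 edges of H are present in G. Then P[X_H = 1] = p^{3} = (1/6)^{3} = 1/216.
By linearity: E[X] = Σ_H E[X_H] = 15 · p^{3} = 15 · 1/216 = 5/72.
Numerically: E[X] ≈ 0.0694444.

E[X] = 15 · (1/6)^{3} = 5/72 ≈ 0.0694444.


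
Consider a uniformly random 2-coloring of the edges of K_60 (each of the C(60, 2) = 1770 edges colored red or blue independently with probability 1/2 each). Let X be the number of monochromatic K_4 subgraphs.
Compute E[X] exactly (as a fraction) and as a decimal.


Let X = Σ_S X_S over the C(60, 4) = 487635 subsets S of size 4, where X_S = 1 if the K_4 on S is monochromatic.
For a fixed S, the K_4 on S has C(4, 2) = 6 edges. P[all 6 edges red] = (1/2)^6, and likewise for blue, so P[monochromatic] = 2·(1/2)^6 = 2^{1 − 6} = 1/32.
Summing: E[X] = C(60, 4) · 2^{1 − 6} = 487635 · 1/32 = 487635/32.
Numerically: E[X] ≈ 15238.5938.

E[X] = C(60,4)·2^(1−C(4,2)) = 487635/32 ≈ 15238.5938.


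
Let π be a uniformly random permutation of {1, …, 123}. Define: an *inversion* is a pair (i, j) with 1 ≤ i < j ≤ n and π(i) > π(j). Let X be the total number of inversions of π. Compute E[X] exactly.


Write X = Σ X_I over the C(123, 2) = 7503 pairs i < j, with X_I the indicator of one inversion.
There are 7503 indicators.
For each fixed pair i < j, the values π(i) and π(j) are two distinct elements of {1, …, 123} in uniformly random order; by symmetry P[π(i) > π(j)] = 1/2.
By linearity: E[X] = 7503 · (1/2) = C(123, 2) · (1/2) = 7503/2 = 7503/2 ≈ 3751.5000.

E[X] = 7503/2 = 3751.5000.


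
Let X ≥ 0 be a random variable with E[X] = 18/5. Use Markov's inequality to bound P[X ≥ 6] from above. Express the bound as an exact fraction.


μ = E[X] = 18/5, a = 6.
Markov: P[X ≥ 6] ≤ μ/a = (18/5)/6 = 3/5.
Numerically: ≈ 0.600000.
(Since a = 6 > μ = 3.600000, the bound 3/5 is < 1 and informative.)

P[X ≥ 6] ≤ 3/5 ≈ 0.600000.


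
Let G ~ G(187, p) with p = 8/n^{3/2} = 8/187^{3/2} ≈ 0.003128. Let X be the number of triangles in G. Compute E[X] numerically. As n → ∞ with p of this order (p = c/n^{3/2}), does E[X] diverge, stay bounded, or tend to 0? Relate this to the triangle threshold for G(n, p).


Number of potential triangles: C(187, 3) = 1072445.
Each occurs with probability p³ ≈ (0.003128)³ ≈ 3.061842e-08.
By linearity: E[X] = C(187, 3)·p³ ≈ 1072445 · 3.061842e-08 ≈ 0.0328.
Since α = 3/2 > 1, p = c/n^{3/2} = o(1/n) is below the triangle threshold p ~ 1/n. Asymptotically E[X] ~ (c³/6)·n^{3(1−α)} = (8³/6)·n^{-1.5} → 0, so by Markov's inequality G has no triangles w.h.p.

E[X] ≈ 0.0328; in regime p = Θ(1/n^{3/2}) E[X] tends to 0 (below the triangle threshold p ~ 1/n).


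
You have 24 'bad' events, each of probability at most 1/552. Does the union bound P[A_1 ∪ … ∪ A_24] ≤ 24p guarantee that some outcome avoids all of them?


Union bound: P[∪_{i=1}^{24} A_i] ≤ Σ_i P[A_i] ≤ 24·p = 24·(1/552) = 1/23.
Numerically: 1/23 ≈ 0.043478.
Is 1/23 < 1? YES.
Since P[∪ A_i] ≤ 1/23 < 1, the complement has P[∩ A_i^c] ≥ 1 − 1/23 = 22/23 > 0, so some outcome avoids every A_i.

24·p = 1/23 ≈ 0.043478; existence CERTIFIED by the union bound.


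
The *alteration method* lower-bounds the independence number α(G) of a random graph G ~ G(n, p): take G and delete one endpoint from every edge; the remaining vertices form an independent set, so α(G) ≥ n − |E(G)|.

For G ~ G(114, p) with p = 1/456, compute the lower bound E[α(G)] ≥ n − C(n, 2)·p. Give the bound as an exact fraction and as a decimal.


E[|E(G)|] = C(114, 2)·p = 6441 · (1/456) = 113/8.
E[α(G)] ≥ n − E[|E(G)|] = 114 − 113/8 = 799/8.
Numerically: ≈ 99.875000.
(This is only a lower bound; the true E[α(G)] may be larger.)

E[α(G)] ≥ 799/8 ≈ 99.875000.


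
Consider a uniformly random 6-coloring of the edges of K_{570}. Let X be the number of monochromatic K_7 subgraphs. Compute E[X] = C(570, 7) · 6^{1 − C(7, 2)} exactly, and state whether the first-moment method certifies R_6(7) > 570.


E[X] = C(570, 7) · 6^{1 − 21} = 3737936877831720 · 6^{−20} = 3737936877831720/3656158440062976.
As a reduced fraction: E[X] = 5768421107765/5642219814912 ≈ 1.022.
Is E[X] < 1? NO.
Since E[X] ≥ 1, the first-moment bound is inconclusive at n = 570; it does NOT by itself certify R_6(7) > 570.

E[X] = 5768421107765/5642219814912 ≈ 1.022; E[X] ≥ 1; first-moment method inconclusive here.


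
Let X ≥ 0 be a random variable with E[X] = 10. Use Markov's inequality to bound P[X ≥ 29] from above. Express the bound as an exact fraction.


μ = E[X] = 10, a = 29.
Markov: P[X ≥ 29] ≤ μ/a = (10)/29 = 10/29.
Numerically: ≈ 0.34483.
(Since a = 29 > μ = 10.00000, the bound 10/29 is < 1 and informative.)

P[X ≥ 29] ≤ 10/29 ≈ 0.34483.


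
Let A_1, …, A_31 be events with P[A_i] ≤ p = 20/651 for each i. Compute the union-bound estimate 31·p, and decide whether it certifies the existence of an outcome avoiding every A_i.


Union bound: P[∪_{i=1}^{31} A_i] ≤ Σ_i P[A_i] ≤ 31·p = 31·(20/651) = 20/21.
Numerically: 20/21 ≈ 0.95238.
Is 20/21 < 1? YES.
Since P[∪ A_i] ≤ 20/21 < 1, the complement has P[∩ A_i^c] ≥ 1 − 20/21 = 1/21 > 0, so some outcome avoids every A_i.

31·p = 20/21 ≈ 0.95238; existence CERTIFIED by the union bound.


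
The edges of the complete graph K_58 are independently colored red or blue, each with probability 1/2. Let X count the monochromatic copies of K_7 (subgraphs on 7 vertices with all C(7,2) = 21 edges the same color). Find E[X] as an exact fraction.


Let X = Σ_S X_S over the C(58, 7) = 300674088 subsets S of size 7, where X_S = 1 if the K_7 on S is monochromatic.
For a fixed S, the K_7 on S has C(7, 2) = 21 edges. P[all 21 edges red] = (1/2)^21, and likewise for blue, so P[monochromatic] = 2·(1/2)^21 = 2^{1 − 21} = 1/1048576.
By linearity of expectation: E[X] = C(58, 7) · 2^{1 − 21} = 300674088 · 1/1048576 = 37584261/131072.
Numerically: E[X] ≈ 286.7452.

E[X] = C(58,7)·2^(1−C(7,2)) = 37584261/131072 ≈ 286.7452.


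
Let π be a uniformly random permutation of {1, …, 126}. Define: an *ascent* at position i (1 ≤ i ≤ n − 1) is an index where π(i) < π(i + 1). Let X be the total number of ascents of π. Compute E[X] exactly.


Write X = Σ X_I over i = 1, …, 125, with X_I the indicator of one ascent.
There are 125 indicators.
For each fixed i, the pair (π(i), π(i+1)) is a uniformly random ordered pair of distinct values from {1, …, 126}; by symmetry P[π(i) < π(i+1)] = 1/2.
By linearity: E[X] = 125 · (1/2) = (126 − 1) · (1/2) = 125/2 ≈ 62.500.

E[X] = 125/2 = 62.500.


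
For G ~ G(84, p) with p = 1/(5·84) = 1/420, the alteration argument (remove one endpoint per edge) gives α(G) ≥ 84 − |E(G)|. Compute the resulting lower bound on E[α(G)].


E[|E(G)|] = C(84, 2)·p = 3486 · (1/420) = 83/10.
E[α(G)] ≥ n − E[|E(G)|] = 84 − 83/10 = 757/10.
Numerically: ≈ 75.700.
(This is only a lower bound; the true E[α(G)] may be larger.)

E[α(G)] ≥ 757/10 ≈ 75.700.


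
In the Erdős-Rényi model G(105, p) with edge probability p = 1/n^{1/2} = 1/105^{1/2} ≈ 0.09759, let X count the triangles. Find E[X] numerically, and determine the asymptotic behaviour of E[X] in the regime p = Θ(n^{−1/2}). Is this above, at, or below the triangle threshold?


Number of potential triangles: C(105, 3) = 187460.
Each occurs with probability p³ ≈ (0.09759)³ ≈ 9.2942864e-04.
By linearity: E[X] = C(105, 3)·p³ ≈ 187460 · 9.2942864e-04 ≈ 174.23069.
Since α = 1/2 < 1, p = c/n^{1/2} ≫ 1/n is above the triangle threshold p ~ 1/n. Asymptotically E[X] ~ (c³/6)·n^{3(1−α)} = (1³/6)·n^{1.5} → ∞; triangles are abundant w.h.p.

E[X] ≈ 174.23069; in regime p = Θ(1/n^{1/2}) E[X] diverges (above the triangle threshold p ~ 1/n).


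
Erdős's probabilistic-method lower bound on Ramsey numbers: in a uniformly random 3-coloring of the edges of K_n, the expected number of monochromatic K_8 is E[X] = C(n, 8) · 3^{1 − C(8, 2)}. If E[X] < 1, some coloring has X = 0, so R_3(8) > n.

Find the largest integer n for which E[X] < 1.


We need C(n, 8) · 3^{1 − 28} < 1, i.e. C(n, 8) < 3^{28 − 1} = 7625597484987.
Check values of n near the boundary:
  n = 151: C(151, 8) = 5551321138650; 5551321138650 < 7625597484987? YES
  n = 152: C(152, 8) = 5859727868575; 5859727868575 < 7625597484987? YES
  n = 153: C(153, 8) = 6183023199255; 6183023199255 < 7625597484987? YES
  n = 154: C(154, 8) = 6521818990995; 6521818990995 < 7625597484987? YES
  n = 155: C(155, 8) = 6876747915675; 6876747915675 < 7625597484987? YES
  n = 156: C(156, 8) = 7248464019225; 7248464019225 < 7625597484987? YES
  n = 157: C(157, 8) = 7637643295425; 7637643295425 < 7625597484987? NO
The largest n with C(n, 8) < 7625597484987 is n = 156 (where E[X] = 805384891025/847288609443 ≈ 0.950544). Hence R_3(8) > 156, i.e. R_3(8) ≥ 157.

Largest n = 156; hence R_3(8) > 156.


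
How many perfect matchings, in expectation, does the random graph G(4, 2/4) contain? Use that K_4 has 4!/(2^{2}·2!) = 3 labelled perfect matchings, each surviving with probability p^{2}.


K_4 has 4!/(2^{2}·2!) = 3 labelled perfect matchings.
For each such perfect matching H, let X_H = 1 if all 2 edges of H are present in G. Then P[X_H = 1] = p^{2} = (1/2)^{2} = 1/4.
Summing the indicators: E[X] = Σ_H E[X_H] = 3 · p^{2} = 3 · 1/4 = 3/4.
Numerically: E[X] ≈ 0.75.

E[X] = 3 · (1/2)^{2} = 3/4 ≈ 0.75.


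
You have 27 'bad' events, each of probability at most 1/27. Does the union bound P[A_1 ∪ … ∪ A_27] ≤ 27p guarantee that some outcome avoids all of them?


Union bound: P[∪_{i=1}^{27} A_i] ≤ Σ_i P[A_i] ≤ 27·p = 27·(1/27) = 1.
Numerically: 1 ≈ 1.00000.
Is 1 < 1? NO.
Since the bound 1 is ≥ 1, the union bound is uninformative here; it does NOT by itself certify existence.

27·p = 1 ≈ 1.00000; existence NOT certified by the union bound.


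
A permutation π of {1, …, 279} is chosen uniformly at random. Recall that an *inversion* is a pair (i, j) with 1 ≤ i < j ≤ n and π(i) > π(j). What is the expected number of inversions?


Write X = Σ X_I over the C(279, 2) = 38781 pairs i < j, with X_I the indicator of one inversion.
There are 38781 indicators.
For each fixed pair i < j, the values π(i) and π(j) are two distinct elements of {1, …, 279} in uniformly random order; by symmetry P[π(i) > π(j)] = 1/2.
By linearity: E[X] = 38781 · (1/2) = C(279, 2) · (1/2) = 38781/2 = 38781/2 ≈ 19390.5000.

E[X] = 38781/2 = 19390.5000.


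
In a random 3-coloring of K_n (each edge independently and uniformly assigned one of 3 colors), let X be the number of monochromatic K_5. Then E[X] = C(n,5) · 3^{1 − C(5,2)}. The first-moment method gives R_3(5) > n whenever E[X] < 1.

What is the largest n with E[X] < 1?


We need C(n, 5) · 3^{1 − 10} < 1, i.e. C(n, 5) < 3^{10 − 1} = 19683.
Check values of n near the boundary:
  n = 18: C(18, 5) = 8568; 8568 < 19683? YES
  n = 19: C(19, 5) = 11628; 11628 < 19683? YES
  n = 20: C(20, 5) = 15504; 15504 < 19683? YES
  n = 21: C(21, 5) = 20349; 20349 < 19683? NO
  n = 22: C(22, 5) = 26334; 26334 < 19683? NO
  n = 23: C(23, 5) = 33649; 33649 < 19683? NO
The largest n with C(n, 5) < 19683 is n = 20 (where E[X] = 5168/6561 ≈ 0.7877). Hence R_3(5) > 20, i.e. R_3(5) ≥ 21.

Largest n = 20; hence R_3(5) > 20.


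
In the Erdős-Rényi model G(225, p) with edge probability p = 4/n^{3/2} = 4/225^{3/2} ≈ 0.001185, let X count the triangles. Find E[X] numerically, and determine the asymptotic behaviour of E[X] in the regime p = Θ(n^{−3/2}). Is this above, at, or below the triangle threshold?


Number of potential triangles: C(225, 3) = 1873200.
Each occurs with probability p³ ≈ (0.001185)³ ≈ 1.664787e-09.
By linearity: E[X] = C(225, 3)·p³ ≈ 1873200 · 1.664787e-09 ≈ 0.0031.
Since α = 3/2 > 1, p = c/n^{3/2} = o(1/n) is below the triangle threshold p ~ 1/n. Asymptotically E[X] ~ (c³/6)·n^{3(1−α)} = (4³/6)·n^{-1.5} → 0, so by Markov's inequality G has no triangles w.h.p.

E[X] ≈ 0.0031; in regime p = Θ(1/n^{3/2}) E[X] tends to 0 (below the triangle threshold p ~ 1/n).
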